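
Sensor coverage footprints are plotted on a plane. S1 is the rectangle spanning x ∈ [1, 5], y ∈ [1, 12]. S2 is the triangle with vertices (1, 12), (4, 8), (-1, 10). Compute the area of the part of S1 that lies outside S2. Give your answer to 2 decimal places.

|S1| = 44, |S1∩S2| = 4.2.
|S1 ∖ S2| = |S1| − |S1∩S2| = 44 − 4.2 = 39.80.

39.80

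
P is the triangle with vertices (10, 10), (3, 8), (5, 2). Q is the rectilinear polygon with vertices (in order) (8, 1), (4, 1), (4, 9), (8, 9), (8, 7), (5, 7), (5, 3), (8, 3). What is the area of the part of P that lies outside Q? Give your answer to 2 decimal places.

12.08

|P| = 23, |P∩Q| = 10.9196.
|P ∖ Q| = |P| − |P∩Q| = 23 − 10.9196 = 12.08.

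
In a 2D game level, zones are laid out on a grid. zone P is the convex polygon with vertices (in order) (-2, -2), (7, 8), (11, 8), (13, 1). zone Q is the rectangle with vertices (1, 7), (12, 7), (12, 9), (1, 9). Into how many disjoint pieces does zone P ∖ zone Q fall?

zone P ∖ zone Q is a single connected region.

1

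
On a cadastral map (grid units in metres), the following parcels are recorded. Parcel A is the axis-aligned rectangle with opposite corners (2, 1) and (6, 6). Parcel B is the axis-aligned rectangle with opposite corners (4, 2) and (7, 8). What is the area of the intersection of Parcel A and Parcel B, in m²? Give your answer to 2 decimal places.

8.00

|Parcel A∩Parcel B|: x∈[4,6], y∈[2,6] → 2·4 = 8.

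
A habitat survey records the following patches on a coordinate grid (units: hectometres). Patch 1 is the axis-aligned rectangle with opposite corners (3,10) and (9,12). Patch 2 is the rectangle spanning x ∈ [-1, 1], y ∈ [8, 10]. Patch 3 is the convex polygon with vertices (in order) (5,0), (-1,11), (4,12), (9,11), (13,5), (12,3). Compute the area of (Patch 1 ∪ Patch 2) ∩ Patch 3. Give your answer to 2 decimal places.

|Patch 1 ∪ Patch 2| = 16.
|(Patch 1 ∪ Patch 2) ∩ Patch 3| = 11.22.

11.22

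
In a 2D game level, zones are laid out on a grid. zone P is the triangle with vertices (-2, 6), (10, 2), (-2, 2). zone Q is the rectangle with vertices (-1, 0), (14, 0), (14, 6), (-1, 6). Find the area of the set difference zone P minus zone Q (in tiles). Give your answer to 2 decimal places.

3.83

|zone P| = 24, |zone P∩zone Q| = 20.1667.
|zone P ∖ zone Q| = |zone P| − |zone P∩zone Q| = 24 − 20.1667 = 3.83.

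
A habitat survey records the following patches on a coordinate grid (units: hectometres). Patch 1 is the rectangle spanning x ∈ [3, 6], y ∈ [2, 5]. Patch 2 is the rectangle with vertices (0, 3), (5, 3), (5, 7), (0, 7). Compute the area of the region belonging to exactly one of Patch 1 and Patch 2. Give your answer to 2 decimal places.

|Patch 1∩Patch 2|: x∈[3,5], y∈[3,5] → 2·2 = 4.
|Patch 1 △ Patch 2| = |Patch 1| + |Patch 2| − 2·|Patch 1∩Patch 2| = 9 + 20 − 8 = 21.00.

21.00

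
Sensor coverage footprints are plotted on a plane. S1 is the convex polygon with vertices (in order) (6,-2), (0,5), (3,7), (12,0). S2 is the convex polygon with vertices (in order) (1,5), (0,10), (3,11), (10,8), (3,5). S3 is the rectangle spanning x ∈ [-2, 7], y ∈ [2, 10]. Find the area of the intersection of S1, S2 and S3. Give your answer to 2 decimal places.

4.36

The intersection is the polygon with vertices (4.658,5.71), (3,5), (1,5), (0.882,5.588), (3,7).
By the shoelace formula its area is 4.36.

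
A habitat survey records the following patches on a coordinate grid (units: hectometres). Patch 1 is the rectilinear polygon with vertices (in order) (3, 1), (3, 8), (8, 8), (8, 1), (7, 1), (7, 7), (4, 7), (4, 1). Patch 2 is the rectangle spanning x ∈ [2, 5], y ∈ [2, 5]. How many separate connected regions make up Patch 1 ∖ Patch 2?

2

Patch 1 ∖ Patch 2 splits into 2 disjoint pieces (area 1, area 13).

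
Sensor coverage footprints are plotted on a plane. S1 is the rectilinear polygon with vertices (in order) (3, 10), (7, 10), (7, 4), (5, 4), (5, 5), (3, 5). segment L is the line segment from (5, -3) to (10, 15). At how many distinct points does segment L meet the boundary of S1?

The segment meets the boundary at (7,4.2), (6.944,4).

2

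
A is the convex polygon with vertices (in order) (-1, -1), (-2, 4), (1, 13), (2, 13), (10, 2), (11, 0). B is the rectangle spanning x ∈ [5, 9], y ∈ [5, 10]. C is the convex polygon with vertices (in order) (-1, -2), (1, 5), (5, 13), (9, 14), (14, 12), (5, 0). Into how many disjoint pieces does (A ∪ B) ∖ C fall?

(A ∪ B) ∖ C splits into 3 disjoint pieces (area 33.187, area 0.0417, area 15.6462).

3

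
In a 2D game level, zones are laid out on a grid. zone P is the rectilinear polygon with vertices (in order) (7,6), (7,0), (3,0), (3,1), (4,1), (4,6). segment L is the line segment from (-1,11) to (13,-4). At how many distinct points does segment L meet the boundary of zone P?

2

The segment meets the boundary at (7,2.429), (4,5.643).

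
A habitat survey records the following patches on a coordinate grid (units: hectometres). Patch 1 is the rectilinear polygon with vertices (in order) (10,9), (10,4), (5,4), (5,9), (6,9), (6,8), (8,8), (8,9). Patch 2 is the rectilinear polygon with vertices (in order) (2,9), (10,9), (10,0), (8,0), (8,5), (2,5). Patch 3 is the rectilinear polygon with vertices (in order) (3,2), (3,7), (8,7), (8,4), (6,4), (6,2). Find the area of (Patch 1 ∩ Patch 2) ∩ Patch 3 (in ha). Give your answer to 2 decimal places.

6.00

|Patch 1 ∩ Patch 2| = 20.
|(Patch 1 ∩ Patch 2) ∩ Patch 3| = 6.00.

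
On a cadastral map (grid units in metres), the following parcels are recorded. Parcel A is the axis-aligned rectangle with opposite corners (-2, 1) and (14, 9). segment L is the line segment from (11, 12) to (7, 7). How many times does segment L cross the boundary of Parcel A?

1

The segment meets the boundary at (8.6,9).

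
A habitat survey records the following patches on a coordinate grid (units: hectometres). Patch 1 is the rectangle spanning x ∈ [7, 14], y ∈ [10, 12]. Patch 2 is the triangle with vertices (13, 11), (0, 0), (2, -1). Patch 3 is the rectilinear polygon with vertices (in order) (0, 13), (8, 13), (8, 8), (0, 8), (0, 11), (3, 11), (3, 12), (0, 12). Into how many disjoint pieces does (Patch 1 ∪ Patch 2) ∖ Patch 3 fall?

(Patch 1 ∪ Patch 2) ∖ Patch 3 is a single connected region.

1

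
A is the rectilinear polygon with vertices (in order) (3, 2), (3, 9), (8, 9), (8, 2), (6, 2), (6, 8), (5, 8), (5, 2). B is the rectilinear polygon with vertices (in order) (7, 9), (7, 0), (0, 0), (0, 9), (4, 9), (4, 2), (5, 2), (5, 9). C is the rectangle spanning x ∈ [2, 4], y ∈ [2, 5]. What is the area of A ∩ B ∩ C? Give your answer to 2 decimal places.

The intersection is the polygon with vertices (4,2), (3,2), (3,5), (4,5).
By the shoelace formula its area is 3.00.

3.00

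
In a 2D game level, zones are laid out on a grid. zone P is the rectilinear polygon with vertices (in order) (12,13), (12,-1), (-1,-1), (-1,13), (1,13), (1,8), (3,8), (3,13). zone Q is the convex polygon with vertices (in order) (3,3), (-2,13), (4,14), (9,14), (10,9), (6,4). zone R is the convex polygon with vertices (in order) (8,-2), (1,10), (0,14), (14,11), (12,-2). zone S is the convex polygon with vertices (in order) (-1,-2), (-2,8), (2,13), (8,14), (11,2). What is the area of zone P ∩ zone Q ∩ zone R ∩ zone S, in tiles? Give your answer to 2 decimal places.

45.55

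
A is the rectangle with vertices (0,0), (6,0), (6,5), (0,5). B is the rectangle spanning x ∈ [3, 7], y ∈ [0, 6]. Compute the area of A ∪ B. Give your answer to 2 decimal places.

By inclusion–exclusion:
Individual areas: |A| = 30, |B| = 24.
|A∩B|: x∈[3,6], y∈[0,5] → 3·5 = 15.
|A ∪ B| = 54 − 15 = 39.00.

39.00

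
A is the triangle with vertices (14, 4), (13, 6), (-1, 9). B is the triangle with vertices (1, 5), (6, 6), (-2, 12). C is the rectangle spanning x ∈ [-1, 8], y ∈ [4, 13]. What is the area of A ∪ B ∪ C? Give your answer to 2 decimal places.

89.47

By inclusion–exclusion:
Individual areas: |A| = 12.5, |B| = 19, |C| = 81.
|A∩B| = 1.3438.
|A∩C| = 4.8214.
|B∩C| = 18.2083.
|A∩B∩C| = 1.3438.
|A ∪ B ∪ C| = 112.5 − 24.3735 + 1.3438 = 89.47.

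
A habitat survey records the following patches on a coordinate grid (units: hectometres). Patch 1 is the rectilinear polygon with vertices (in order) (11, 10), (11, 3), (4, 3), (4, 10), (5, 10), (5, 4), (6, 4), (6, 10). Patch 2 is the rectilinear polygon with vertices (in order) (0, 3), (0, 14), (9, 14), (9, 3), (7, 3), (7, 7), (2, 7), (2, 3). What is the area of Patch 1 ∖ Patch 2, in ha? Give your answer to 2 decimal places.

23.00

|Patch 1| = 43, |Patch 1∩Patch 2| = 20.
|Patch 1 ∖ Patch 2| = |Patch 1| − |Patch 1∩Patch 2| = 43 − 20 = 23.00.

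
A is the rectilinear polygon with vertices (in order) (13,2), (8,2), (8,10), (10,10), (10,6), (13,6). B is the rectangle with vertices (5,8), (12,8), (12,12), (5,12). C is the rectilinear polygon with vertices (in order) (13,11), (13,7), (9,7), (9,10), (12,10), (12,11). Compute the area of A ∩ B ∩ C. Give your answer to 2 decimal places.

The intersection is the polygon with vertices (10,10), (10,8), (9,8), (9,10).
By the shoelace formula its area is 2.00.

2.00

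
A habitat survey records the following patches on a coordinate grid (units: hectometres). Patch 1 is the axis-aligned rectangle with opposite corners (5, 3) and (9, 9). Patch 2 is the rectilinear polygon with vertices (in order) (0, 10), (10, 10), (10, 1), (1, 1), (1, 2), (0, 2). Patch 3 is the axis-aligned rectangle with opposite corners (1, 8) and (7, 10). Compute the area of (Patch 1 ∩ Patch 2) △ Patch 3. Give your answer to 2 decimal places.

32.00

|Patch 1 ∩ Patch 2| = 24.
|(Patch 1 ∩ Patch 2) ∩ Patch 3| = 2.
|(Patch 1 ∩ Patch 2) △ Patch 3| = 24 + 12 − 4 = 32.00.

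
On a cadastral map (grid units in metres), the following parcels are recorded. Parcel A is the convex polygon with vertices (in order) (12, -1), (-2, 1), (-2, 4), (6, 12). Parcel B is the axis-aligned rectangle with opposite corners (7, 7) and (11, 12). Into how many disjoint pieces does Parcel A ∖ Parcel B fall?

1

Parcel A ∖ Parcel B is a single connected region.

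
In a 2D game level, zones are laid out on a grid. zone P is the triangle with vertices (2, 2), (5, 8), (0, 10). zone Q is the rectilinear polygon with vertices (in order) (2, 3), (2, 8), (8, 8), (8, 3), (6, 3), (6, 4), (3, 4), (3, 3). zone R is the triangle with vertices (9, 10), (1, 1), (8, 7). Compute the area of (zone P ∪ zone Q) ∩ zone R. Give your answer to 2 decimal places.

|zone P ∪ zone Q| = 36.25.
|(zone P ∪ zone Q) ∩ zone R| = 5.01.

5.01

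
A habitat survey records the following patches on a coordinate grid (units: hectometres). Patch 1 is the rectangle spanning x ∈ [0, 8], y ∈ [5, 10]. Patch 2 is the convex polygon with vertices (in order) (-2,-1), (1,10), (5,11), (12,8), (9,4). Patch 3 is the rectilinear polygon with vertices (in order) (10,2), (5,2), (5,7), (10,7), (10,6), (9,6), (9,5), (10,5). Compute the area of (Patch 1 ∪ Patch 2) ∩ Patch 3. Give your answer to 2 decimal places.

The region (Patch 1 ∪ Patch 2) ∩ Patch 3 is the polygon with vertices (9,4), (5,2.182), (5,7), (10,7), (10,6), (9,6), (9,5), (9.75,5).
By the shoelace formula its area is 17.01.

17.01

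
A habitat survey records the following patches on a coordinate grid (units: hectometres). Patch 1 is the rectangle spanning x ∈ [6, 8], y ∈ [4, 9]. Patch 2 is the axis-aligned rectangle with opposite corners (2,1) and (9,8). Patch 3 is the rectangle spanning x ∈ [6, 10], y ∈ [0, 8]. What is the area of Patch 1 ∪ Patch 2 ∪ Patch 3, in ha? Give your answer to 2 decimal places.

By inclusion–exclusion:
Individual areas: |Patch 1| = 10, |Patch 2| = 49, |Patch 3| = 32.
|Patch 1∩Patch 2|: x∈[6,8], y∈[4,8] → 2·4 = 8.
|Patch 1∩Patch 3|: x∈[6,8], y∈[4,8] → 2·4 = 8.
|Patch 2∩Patch 3|: x∈[6,9], y∈[1,8] → 3·7 = 21.
|Patch 1∩Patch 2∩Patch 3| = 8.
|Patch 1 ∪ Patch 2 ∪ Patch 3| = 91 − 37 + 8 = 62.00.

62.00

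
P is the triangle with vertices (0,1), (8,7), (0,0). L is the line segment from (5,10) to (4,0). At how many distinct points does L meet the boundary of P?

The segment meets the boundary at (4.384,3.836), (4.432,4.324).

2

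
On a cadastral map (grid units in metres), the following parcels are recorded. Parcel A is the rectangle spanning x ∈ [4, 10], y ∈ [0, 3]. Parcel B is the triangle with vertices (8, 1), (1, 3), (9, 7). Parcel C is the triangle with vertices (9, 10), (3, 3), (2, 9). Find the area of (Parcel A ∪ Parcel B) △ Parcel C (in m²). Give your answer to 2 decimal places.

|Parcel A ∪ Parcel B| = 33.9524.
|(Parcel A ∪ Parcel B) ∩ Parcel C| = 0.8269.
|(Parcel A ∪ Parcel B) △ Parcel C| = 33.9524 + 21.5 − 1.6538 = 53.80.

53.80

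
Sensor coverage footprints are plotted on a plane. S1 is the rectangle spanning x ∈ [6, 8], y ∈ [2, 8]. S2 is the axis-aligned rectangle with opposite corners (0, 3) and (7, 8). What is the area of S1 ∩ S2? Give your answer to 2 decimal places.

5.00

|S1∩S2|: x∈[6,7], y∈[3,8] → 1·5 = 5.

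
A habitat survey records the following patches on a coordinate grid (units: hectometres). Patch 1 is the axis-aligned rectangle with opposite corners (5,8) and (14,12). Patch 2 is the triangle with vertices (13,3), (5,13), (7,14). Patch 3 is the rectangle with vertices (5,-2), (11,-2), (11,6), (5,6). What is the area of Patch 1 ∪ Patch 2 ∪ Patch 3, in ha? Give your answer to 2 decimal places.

90.77

By inclusion–exclusion:
Individual areas: |Patch 1| = 36, |Patch 2| = 14, |Patch 3| = 48.
|Patch 1∩Patch 2| = 7.1273.
|Patch 1∩Patch 3| = 0 (no overlap).
|Patch 2∩Patch 3| = 0.1.
|Patch 1∩Patch 2∩Patch 3| = 0.
|Patch 1 ∪ Patch 2 ∪ Patch 3| = 98 − 7.2273 + 0 = 90.77.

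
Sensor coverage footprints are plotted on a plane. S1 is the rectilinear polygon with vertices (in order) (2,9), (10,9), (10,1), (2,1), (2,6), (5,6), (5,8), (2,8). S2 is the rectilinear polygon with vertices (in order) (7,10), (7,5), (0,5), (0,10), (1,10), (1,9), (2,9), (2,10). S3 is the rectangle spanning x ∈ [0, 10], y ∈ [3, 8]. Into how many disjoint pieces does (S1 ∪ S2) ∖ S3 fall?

(S1 ∪ S2) ∖ S3 splits into 2 disjoint pieces (area 16, area 16).

2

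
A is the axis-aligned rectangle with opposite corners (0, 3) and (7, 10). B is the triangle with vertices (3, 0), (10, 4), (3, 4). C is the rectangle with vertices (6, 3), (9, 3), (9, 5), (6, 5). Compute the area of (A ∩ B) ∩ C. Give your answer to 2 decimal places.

1.00

The region (A ∩ B) ∩ C is the polygon with vertices (6,3), (6,4), (7,4), (7,3).
By the shoelace formula its area is 1.00.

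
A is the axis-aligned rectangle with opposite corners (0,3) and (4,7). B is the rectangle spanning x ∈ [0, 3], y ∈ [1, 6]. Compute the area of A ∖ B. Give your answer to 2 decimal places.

7.00

|A∩B|: x∈[0,3], y∈[3,6] → 3·3 = 9.
|A| = 16.
|A ∖ B| = |A| − |A∩B| = 16 − 9 = 7.00.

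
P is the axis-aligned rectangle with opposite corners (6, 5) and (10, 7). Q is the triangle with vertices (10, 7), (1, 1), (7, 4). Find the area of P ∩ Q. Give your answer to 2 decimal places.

1.00

The intersection is the polygon with vertices (7,5), (10,7), (8,5).
By the shoelace formula its area is 1.00.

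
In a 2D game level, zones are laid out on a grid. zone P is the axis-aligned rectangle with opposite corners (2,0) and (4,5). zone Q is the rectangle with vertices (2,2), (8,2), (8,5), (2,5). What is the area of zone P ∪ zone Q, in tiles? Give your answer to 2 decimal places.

By inclusion–exclusion:
Individual areas: |zone P| = 10, |zone Q| = 18.
|zone P∩zone Q|: x∈[2,4], y∈[2,5] → 2·3 = 6.
|zone P ∪ zone Q| = 28 − 6 = 22.00.

22.00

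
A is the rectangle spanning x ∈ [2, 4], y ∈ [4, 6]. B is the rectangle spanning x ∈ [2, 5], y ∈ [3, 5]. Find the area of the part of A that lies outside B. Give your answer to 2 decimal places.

|A∩B|: x∈[2,4], y∈[4,5] → 2·1 = 2.
|A| = 4.
|A ∖ B| = |A| − |A∩B| = 4 − 2 = 2.00.

2.00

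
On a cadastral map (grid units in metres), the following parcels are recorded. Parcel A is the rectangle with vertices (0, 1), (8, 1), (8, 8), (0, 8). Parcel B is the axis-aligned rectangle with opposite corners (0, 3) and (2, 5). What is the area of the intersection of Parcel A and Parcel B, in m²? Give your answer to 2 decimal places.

|Parcel A∩Parcel B|: x∈[0,2], y∈[3,5] → 2·2 = 4.

4.00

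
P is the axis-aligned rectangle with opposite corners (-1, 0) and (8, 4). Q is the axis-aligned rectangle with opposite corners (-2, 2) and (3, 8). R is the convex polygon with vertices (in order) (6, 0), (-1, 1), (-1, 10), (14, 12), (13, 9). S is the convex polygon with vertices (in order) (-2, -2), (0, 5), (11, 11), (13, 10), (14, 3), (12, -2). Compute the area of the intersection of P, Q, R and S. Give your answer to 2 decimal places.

7.14

The intersection is the polygon with vertices (3,2), (-0.857,2), (-0.286,4), (3,4).
By the shoelace formula its area is 7.14.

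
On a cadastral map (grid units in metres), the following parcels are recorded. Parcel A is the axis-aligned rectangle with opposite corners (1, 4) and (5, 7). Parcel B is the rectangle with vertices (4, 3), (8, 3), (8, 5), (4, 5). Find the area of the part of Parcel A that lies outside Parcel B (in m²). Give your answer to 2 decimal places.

|Parcel A∩Parcel B|: x∈[4,5], y∈[4,5] → 1·1 = 1.
|Parcel A| = 12.
|Parcel A ∖ Parcel B| = |Parcel A| − |Parcel A∩Parcel B| = 12 − 1 = 11.00.

11.00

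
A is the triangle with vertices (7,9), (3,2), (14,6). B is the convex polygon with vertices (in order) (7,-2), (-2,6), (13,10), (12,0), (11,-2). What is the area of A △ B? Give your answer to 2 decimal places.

|A| = 30.5, |B| = 106, |A∩B| = 29.3472.
|A △ B| = |A| + |B| − 2·|A∩B| = 30.5 + 106 − 58.6944 = 77.81.

77.81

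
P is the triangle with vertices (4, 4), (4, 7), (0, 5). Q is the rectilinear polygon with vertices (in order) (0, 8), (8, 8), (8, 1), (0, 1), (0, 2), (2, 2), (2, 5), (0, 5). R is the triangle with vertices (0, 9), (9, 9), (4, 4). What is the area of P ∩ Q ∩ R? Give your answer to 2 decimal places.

2.57

The intersection is the polygon with vertices (4,4), (2.286,6.143), (4,7).
By the shoelace formula its area is 2.57.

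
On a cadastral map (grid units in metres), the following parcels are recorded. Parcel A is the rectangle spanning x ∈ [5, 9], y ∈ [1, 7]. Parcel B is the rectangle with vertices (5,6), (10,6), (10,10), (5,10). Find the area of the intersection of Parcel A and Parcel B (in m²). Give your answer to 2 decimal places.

4.00

|Parcel A∩Parcel B|: x∈[5,9], y∈[6,7] → 4·1 = 4.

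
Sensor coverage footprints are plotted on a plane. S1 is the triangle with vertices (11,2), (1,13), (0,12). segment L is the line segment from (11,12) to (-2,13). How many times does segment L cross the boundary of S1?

The segment meets the boundary at (0.786,12.786), (1.226,12.752).

2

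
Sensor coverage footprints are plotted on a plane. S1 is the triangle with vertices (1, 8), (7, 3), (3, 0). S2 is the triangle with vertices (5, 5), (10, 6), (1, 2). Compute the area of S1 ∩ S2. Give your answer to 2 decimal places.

The intersection is the polygon with vertices (5.696,4.087), (2.35,2.6), (2.263,2.947), (4.79,4.842).
By the shoelace formula its area is 2.46.

2.46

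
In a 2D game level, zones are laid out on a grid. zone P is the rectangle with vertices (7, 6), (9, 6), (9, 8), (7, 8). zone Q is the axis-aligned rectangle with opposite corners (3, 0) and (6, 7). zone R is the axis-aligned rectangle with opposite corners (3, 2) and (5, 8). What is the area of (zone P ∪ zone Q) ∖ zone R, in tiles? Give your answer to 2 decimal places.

|zone P ∪ zone Q| = 25.
|(zone P ∪ zone Q) ∩ zone R| = 10.
|(zone P ∪ zone Q) ∖ zone R| = 25 − 10 = 15.00.

15.00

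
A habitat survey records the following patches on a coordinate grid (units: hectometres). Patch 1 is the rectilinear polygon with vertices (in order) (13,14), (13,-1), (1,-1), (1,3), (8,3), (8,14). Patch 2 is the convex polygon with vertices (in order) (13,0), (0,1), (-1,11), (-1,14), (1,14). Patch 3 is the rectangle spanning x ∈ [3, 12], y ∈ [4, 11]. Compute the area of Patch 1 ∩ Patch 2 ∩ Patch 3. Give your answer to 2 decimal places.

The intersection is the polygon with vertices (8,5.833), (9.571,4), (8,4).
By the shoelace formula its area is 1.44.

1.44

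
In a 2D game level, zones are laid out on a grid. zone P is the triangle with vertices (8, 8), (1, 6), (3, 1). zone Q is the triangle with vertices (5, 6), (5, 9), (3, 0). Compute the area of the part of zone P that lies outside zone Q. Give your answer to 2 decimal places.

17.06

|zone P| = 19.5, |zone P∩zone Q| = 2.4396.
|zone P ∖ zone Q| = |zone P| − |zone P∩zone Q| = 19.5 − 2.4396 = 17.06.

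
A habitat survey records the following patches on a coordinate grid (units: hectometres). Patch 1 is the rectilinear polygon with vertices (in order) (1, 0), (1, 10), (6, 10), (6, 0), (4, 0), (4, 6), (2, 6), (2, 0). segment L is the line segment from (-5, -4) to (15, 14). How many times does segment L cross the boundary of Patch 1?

The segment meets the boundary at (6,5.9), (4,4.1), (2,2.3), (1,1.4).

4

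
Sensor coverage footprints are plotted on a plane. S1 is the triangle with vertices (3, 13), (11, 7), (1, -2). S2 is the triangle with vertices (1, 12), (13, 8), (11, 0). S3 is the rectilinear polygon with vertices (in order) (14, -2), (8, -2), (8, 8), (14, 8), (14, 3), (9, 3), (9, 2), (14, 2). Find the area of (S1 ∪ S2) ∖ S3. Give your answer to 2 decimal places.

|S1 ∪ S2| = 90.9129.
|(S1 ∪ S2) ∩ S3| = 24.0417.
|(S1 ∪ S2) ∖ S3| = 90.9129 − 24.0417 = 66.87.

66.87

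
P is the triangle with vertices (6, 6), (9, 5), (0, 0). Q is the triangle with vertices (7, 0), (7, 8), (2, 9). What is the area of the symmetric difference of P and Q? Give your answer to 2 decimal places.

22.25

|P| = 12, |Q| = 20, |P∩Q| = 4.8732.
|P △ Q| = |P| + |Q| − 2·|P∩Q| = 12 + 20 − 9.7463 = 22.25.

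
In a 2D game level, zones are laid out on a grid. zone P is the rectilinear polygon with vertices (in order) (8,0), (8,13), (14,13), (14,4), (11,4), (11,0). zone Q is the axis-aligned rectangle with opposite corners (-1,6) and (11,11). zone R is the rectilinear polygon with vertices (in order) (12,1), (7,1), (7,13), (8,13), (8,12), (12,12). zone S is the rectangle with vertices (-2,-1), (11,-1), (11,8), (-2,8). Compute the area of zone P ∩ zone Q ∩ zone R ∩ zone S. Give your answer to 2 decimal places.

6.00

The intersection is the polygon with vertices (11,6), (8,6), (8,8), (11,8).
By the shoelace formula its area is 6.00.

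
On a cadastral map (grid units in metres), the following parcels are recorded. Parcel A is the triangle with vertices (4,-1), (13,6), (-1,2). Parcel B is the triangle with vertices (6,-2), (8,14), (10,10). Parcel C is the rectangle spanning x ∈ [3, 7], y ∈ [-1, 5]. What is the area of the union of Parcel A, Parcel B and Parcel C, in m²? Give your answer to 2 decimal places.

55.65

By inclusion–exclusion:
Individual areas: |Parcel A| = 31, |Parcel B| = 20, |Parcel C| = 24.
|Parcel A∩Parcel B| = 3.2809.
|Parcel A∩Parcel C| = 15.0571.
|Parcel B∩Parcel C| = 2.3333.
|Parcel A∩Parcel B∩Parcel C| = 1.3172.
|Parcel A ∪ Parcel B ∪ Parcel C| = 75 − 20.6714 + 1.3172 = 55.65.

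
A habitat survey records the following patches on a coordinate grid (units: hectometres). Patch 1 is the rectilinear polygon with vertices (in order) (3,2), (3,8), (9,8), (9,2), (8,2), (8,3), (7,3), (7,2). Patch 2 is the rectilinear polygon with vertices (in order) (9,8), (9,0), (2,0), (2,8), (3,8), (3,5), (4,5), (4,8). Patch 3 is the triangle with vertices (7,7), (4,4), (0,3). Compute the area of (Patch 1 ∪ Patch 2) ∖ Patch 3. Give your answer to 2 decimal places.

|Patch 1 ∪ Patch 2| = 56.
|(Patch 1 ∪ Patch 2) ∩ Patch 3| = 3.8571.
|(Patch 1 ∪ Patch 2) ∖ Patch 3| = 56 − 3.8571 = 52.14.

52.14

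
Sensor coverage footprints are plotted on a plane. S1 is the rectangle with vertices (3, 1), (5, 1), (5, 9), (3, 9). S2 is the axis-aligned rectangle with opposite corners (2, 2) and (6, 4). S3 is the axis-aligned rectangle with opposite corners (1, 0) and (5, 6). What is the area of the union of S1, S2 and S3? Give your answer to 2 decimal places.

By inclusion–exclusion:
Individual areas: |S1| = 16, |S2| = 8, |S3| = 24.
|S1∩S2|: x∈[3,5], y∈[2,4] → 2·2 = 4.
|S1∩S3|: x∈[3,5], y∈[1,6] → 2·5 = 10.
|S2∩S3|: x∈[2,5], y∈[2,4] → 3·2 = 6.
|S1∩S2∩S3| = 4.
|S1 ∪ S2 ∪ S3| = 48 − 20 + 4 = 32.00.

32.00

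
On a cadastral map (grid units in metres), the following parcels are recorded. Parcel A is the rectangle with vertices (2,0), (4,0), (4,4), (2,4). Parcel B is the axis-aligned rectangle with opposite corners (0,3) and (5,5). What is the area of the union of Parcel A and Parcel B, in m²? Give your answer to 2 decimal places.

16.00

By inclusion–exclusion:
Individual areas: |Parcel A| = 8, |Parcel B| = 10.
|Parcel A∩Parcel B|: x∈[2,4], y∈[3,4] → 2·1 = 2.
|Parcel A ∪ Parcel B| = 18 − 2 = 16.00.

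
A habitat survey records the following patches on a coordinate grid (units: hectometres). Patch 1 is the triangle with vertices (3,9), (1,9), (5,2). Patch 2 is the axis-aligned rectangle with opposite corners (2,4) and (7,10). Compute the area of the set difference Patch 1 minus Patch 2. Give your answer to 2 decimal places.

|Patch 1| = 7, |Patch 1∩Patch 2| = 5.5536.
|Patch 1 ∖ Patch 2| = |Patch 1| − |Patch 1∩Patch 2| = 7 − 5.5536 = 1.45.

1.45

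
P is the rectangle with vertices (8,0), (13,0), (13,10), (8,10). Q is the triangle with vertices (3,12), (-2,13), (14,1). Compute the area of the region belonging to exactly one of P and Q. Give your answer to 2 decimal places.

|P| = 50, |Q| = 22, |P∩Q| = 4.375.
|P △ Q| = |P| + |Q| − 2·|P∩Q| = 50 + 22 − 8.75 = 63.25.

63.25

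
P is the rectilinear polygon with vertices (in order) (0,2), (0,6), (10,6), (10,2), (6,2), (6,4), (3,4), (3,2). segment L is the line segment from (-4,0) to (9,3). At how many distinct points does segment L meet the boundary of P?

1

The segment meets the boundary at (6,2.308).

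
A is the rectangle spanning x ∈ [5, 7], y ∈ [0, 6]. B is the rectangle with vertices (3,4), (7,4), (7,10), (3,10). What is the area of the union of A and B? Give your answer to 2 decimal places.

By inclusion–exclusion:
Individual areas: |A| = 12, |B| = 24.
|A∩B|: x∈[5,7], y∈[4,6] → 2·2 = 4.
|A ∪ B| = 36 − 4 = 32.00.

32.00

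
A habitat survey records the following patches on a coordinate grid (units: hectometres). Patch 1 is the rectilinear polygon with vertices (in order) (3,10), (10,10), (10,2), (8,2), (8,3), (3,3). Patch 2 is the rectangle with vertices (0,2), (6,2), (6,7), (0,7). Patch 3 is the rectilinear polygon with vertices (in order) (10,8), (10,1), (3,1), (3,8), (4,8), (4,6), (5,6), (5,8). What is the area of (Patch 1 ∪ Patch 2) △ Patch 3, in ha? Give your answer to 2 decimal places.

40.00

|Patch 1 ∪ Patch 2| = 69.
|(Patch 1 ∪ Patch 2) ∩ Patch 3| = 38.
|(Patch 1 ∪ Patch 2) △ Patch 3| = 69 + 47 − 76 = 40.00.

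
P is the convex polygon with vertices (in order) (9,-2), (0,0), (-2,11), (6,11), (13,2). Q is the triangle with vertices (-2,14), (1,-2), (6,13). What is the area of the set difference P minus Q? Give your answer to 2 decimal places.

|P| = 131.5, |P∩Q| = 43.2108.
|P ∖ Q| = |P| − |P∩Q| = 131.5 − 43.2108 = 88.29.

88.29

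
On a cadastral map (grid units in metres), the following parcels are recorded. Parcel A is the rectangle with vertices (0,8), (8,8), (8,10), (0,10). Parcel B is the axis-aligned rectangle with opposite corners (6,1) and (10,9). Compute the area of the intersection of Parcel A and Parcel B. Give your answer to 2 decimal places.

2.00

|Parcel A∩Parcel B|: x∈[6,8], y∈[8,9] → 2·1 = 2.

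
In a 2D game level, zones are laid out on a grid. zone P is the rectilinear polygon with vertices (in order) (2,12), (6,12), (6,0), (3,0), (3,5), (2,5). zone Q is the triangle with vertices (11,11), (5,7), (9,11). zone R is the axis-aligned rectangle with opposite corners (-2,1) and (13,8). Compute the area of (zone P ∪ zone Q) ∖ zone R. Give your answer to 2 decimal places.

22.75

|zone P ∪ zone Q| = 46.8333.
|(zone P ∪ zone Q) ∩ zone R| = 24.0833.
|(zone P ∪ zone Q) ∖ zone R| = 46.8333 − 24.0833 = 22.75.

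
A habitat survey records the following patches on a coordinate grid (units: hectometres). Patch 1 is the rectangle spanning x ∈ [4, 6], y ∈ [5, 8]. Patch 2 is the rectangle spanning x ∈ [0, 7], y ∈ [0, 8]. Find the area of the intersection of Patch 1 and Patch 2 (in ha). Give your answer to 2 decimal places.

6.00

|Patch 1∩Patch 2|: x∈[4,6], y∈[5,8] → 2·3 = 6.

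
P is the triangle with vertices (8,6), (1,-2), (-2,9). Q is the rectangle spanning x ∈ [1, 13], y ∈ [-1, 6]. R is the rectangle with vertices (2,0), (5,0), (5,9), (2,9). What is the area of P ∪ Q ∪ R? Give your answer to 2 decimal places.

By inclusion–exclusion:
Individual areas: |P| = 50.5, |Q| = 84, |R| = 27.
|P∩Q| = 27.5625.
|P∩R| = 19.1571.
|Q∩R|: x∈[2,5], y∈[0,6] → 3·6 = 18.
|P∩Q∩R| = 15.1071.
|P ∪ Q ∪ R| = 161.5 − 64.7196 + 15.1071 = 111.89.

111.89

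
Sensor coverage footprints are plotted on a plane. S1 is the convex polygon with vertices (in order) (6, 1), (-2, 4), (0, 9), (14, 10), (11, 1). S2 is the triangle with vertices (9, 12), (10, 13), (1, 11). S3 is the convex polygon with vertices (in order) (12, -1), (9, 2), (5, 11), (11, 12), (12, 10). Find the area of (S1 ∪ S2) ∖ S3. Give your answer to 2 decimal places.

|S1 ∪ S2| = 108.
|(S1 ∪ S2) ∩ S3| = 36.8313.
|(S1 ∪ S2) ∖ S3| = 108 − 36.8313 = 71.17.

71.17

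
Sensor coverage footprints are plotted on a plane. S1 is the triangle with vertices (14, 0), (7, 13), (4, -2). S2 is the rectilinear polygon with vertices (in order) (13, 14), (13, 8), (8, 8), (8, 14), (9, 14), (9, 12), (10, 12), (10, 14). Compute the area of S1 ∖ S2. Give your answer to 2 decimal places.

69.34

|S1| = 72, |S1∩S2| = 2.6593.
|S1 ∖ S2| = |S1| − |S1∩S2| = 72 − 2.6593 = 69.34.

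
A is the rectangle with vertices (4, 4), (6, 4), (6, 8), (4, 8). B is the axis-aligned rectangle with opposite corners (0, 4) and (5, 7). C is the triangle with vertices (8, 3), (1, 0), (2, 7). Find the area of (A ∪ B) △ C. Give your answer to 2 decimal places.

28.38

|A ∪ B| = 20.
|(A ∪ B) ∩ C| = 7.3095.
|(A ∪ B) △ C| = 20 + 23 − 14.619 = 28.38.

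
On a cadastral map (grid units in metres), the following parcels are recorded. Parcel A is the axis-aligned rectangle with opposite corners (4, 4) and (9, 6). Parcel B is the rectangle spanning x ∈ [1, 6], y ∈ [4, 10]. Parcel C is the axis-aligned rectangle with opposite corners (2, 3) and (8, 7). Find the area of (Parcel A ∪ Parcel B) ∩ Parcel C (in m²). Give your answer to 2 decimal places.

16.00

The region (Parcel A ∪ Parcel B) ∩ Parcel C is the polygon with vertices (6,4), (4,4), (2,4), (2,7), (6,7), (6,6), (8,6), (8,4).
By the shoelace formula its area is 16.00.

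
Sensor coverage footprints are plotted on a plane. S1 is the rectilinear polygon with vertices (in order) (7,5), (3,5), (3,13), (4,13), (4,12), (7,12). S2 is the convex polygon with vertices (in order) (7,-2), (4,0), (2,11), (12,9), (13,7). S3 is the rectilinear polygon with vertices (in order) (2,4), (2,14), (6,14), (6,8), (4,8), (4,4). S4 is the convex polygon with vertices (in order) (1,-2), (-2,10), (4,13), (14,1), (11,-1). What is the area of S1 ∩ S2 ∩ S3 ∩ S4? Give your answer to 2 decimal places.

10.48

The intersection is the polygon with vertices (3,10.8), (6,10.2), (6,8), (4,8), (4,5), (3.091,5), (3,5.5).
By the shoelace formula its area is 10.48.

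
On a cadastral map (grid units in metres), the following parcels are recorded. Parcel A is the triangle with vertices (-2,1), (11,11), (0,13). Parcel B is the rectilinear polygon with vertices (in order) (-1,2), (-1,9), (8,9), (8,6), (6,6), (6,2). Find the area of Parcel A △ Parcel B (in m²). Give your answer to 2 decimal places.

|Parcel A| = 68, |Parcel B| = 55, |Parcel A∩Parcel B| = 33.5551.
|Parcel A △ Parcel B| = |Parcel A| + |Parcel B| − 2·|Parcel A∩Parcel B| = 68 + 55 − 67.1103 = 55.89.

55.89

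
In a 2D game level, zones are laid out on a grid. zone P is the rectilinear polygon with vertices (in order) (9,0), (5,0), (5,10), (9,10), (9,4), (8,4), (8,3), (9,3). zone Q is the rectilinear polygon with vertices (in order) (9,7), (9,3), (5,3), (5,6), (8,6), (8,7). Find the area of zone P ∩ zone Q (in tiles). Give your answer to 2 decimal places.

12.00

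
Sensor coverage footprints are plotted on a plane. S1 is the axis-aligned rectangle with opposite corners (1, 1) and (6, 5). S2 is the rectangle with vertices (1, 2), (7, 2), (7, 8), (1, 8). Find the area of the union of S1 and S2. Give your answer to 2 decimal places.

41.00

By inclusion–exclusion:
Individual areas: |S1| = 20, |S2| = 36.
|S1∩S2|: x∈[1,6], y∈[2,5] → 5·3 = 15.
|S1 ∪ S2| = 56 − 15 = 41.00.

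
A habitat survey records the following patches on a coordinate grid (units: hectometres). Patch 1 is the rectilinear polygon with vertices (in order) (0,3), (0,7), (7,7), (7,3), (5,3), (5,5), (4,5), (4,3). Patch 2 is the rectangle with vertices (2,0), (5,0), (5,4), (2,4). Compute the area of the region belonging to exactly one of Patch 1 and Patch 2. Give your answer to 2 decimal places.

|Patch 1| = 26, |Patch 2| = 12, |Patch 1∩Patch 2| = 2.
|Patch 1 △ Patch 2| = |Patch 1| + |Patch 2| − 2·|Patch 1∩Patch 2| = 26 + 12 − 4 = 34.00.

34.00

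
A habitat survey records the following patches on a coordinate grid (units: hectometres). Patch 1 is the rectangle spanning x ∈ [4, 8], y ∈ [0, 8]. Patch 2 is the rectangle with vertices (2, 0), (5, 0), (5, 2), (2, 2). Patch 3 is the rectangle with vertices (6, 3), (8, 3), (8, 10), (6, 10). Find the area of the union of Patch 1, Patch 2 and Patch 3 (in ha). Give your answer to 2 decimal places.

By inclusion–exclusion:
Individual areas: |Patch 1| = 32, |Patch 2| = 6, |Patch 3| = 14.
|Patch 1∩Patch 2|: x∈[4,5], y∈[0,2] → 1·2 = 2.
|Patch 1∩Patch 3|: x∈[6,8], y∈[3,8] → 2·5 = 10.
|Patch 2∩Patch 3| = 0 (no overlap).
|Patch 1∩Patch 2∩Patch 3| = 0.
|Patch 1 ∪ Patch 2 ∪ Patch 3| = 52 − 12 + 0 = 40.00.

40.00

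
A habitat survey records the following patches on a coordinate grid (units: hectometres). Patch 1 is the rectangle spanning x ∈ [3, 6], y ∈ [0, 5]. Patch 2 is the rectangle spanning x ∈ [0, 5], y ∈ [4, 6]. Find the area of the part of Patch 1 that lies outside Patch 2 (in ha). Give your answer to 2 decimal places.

13.00

|Patch 1∩Patch 2|: x∈[3,5], y∈[4,5] → 2·1 = 2.
|Patch 1| = 15.
|Patch 1 ∖ Patch 2| = |Patch 1| − |Patch 1∩Patch 2| = 15 − 2 = 13.00.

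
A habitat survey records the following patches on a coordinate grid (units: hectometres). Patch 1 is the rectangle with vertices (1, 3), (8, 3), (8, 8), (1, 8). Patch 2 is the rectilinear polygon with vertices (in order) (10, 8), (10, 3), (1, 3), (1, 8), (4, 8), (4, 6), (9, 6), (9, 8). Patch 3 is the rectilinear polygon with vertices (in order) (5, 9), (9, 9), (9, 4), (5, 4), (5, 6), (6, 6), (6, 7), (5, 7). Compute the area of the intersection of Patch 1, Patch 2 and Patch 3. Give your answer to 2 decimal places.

6.00

The intersection is the polygon with vertices (6,6), (8,6), (8,4), (5,4), (5,6).
By the shoelace formula its area is 6.00.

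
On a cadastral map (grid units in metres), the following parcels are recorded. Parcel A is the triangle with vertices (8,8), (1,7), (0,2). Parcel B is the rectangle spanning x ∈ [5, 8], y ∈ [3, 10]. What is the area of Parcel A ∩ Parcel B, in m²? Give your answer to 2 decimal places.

The intersection is the polygon with vertices (8,8), (5,5.75), (5,7.571).
By the shoelace formula its area is 2.73.

2.73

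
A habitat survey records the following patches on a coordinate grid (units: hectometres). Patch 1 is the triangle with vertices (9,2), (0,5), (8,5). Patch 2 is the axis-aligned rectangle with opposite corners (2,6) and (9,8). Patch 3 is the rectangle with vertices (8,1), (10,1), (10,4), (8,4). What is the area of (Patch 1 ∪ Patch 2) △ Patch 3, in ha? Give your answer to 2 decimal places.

|Patch 1 ∪ Patch 2| = 26.
|(Patch 1 ∪ Patch 2) ∩ Patch 3| = 1.1667.
|(Patch 1 ∪ Patch 2) △ Patch 3| = 26 + 6 − 2.3333 = 29.67.

29.67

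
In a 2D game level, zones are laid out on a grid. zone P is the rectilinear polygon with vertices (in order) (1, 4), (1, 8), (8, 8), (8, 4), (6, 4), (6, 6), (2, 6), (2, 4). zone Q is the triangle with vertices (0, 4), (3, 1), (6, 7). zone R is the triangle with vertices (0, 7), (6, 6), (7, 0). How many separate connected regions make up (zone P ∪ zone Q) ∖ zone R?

(zone P ∪ zone Q) ∖ zone R splits into 2 disjoint pieces (area 15.5833, area 8.25).

2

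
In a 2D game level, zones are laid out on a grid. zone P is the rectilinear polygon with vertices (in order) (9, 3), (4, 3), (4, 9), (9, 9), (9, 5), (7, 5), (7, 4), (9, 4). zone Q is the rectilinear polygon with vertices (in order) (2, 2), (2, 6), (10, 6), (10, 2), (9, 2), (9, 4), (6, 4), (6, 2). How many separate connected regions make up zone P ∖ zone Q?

zone P ∖ zone Q splits into 2 disjoint pieces (area 3, area 15).

2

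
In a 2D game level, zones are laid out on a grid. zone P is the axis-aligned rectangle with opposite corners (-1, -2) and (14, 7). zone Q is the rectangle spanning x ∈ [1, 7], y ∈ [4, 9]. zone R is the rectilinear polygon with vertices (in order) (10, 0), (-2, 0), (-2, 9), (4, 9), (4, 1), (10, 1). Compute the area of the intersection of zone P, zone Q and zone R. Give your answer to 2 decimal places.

9.00

The intersection is the polygon with vertices (1,4), (1,7), (4,7), (4,4).
By the shoelace formula its area is 9.00.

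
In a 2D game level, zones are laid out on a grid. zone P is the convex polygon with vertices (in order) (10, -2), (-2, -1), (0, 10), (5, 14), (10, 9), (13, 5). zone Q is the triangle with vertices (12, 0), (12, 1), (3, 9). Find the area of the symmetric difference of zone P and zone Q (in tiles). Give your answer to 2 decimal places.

|zone P| = 161, |zone Q| = 4.5, |zone P∩zone Q| = 3.8644.
|zone P △ zone Q| = |zone P| + |zone Q| − 2·|zone P∩zone Q| = 161 + 4.5 − 7.7287 = 157.77.

157.77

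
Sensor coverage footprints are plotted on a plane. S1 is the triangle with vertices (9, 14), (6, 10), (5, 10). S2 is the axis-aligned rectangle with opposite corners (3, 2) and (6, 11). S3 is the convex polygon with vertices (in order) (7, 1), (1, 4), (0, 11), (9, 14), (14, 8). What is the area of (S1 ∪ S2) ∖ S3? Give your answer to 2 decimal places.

1.00

|S1 ∪ S2| = 28.5.
|(S1 ∪ S2) ∩ S3| = 27.5.
|(S1 ∪ S2) ∖ S3| = 28.5 − 27.5 = 1.00.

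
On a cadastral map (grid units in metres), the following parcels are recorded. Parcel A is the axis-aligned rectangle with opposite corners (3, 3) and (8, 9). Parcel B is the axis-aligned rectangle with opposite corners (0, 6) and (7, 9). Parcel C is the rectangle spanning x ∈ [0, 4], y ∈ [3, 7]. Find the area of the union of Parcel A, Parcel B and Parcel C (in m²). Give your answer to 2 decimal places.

48.00

By inclusion–exclusion:
Individual areas: |Parcel A| = 30, |Parcel B| = 21, |Parcel C| = 16.
|Parcel A∩Parcel B|: x∈[3,7], y∈[6,9] → 4·3 = 12.
|Parcel A∩Parcel C|: x∈[3,4], y∈[3,7] → 1·4 = 4.
|Parcel B∩Parcel C|: x∈[0,4], y∈[6,7] → 4·1 = 4.
|Parcel A∩Parcel B∩Parcel C| = 1.
|Parcel A ∪ Parcel B ∪ Parcel C| = 67 − 20 + 1 = 48.00.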